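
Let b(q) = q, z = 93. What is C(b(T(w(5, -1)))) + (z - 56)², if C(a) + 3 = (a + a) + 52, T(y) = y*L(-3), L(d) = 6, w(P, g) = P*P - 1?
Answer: 1706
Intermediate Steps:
w(P, g) = -1 + P² (w(P, g) = P² - 1 = -1 + P²)
T(y) = 6*y (T(y) = y*6 = 6*y)
C(a) = 49 + 2*a (C(a) = -3 + ((a + a) + 52) = -3 + (2*a + 52) = -3 + (52 + 2*a) = 49 + 2*a)
C(b(T(w(5, -1)))) + (z - 56)² = (49 + 2*(6*(-1 + 5²))) + (93 - 56)² = (49 + 2*(6*(-1 + 25))) + 37² = (49 + 2*(6*24)) + 1369 = (49 + 2*144) + 1369 = (49 + 288) + 1369 = 337 + 1369 = 1706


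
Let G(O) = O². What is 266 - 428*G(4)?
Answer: -6582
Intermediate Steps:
266 - 428*G(4) = 266 - 428*4² = 266 - 428*16 = 266 - 6848 = -6582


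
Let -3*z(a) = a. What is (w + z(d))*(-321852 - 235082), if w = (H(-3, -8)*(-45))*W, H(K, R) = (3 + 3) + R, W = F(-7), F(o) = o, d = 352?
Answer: 1248646028/3 ≈ 4.1622e+8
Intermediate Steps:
z(a) = -a/3
W = -7
H(K, R) = 6 + R
w = -630 (w = ((6 - 8)*(-45))*(-7) = -2*(-45)*(-7) = 90*(-7) = -630)
(w + z(d))*(-321852 - 235082) = (-630 - ⅓*352)*(-321852 - 235082) = (-630 - 352/3)*(-556934) = -2242/3*(-556934) = 1248646028/3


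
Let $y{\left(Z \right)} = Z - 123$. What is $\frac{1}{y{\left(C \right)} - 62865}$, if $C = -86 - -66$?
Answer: $- \frac{1}{63008} \approx -1.5871 \cdot 10^{-5}$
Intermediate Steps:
$C = -20$ ($C = -86 + 66 = -20$)
$y{\left(Z \right)} = -123 + Z$
$\frac{1}{y{\left(C \right)} - 62865} = \frac{1}{\left(-123 - 20\right) - 62865} = \frac{1}{-143 - 62865} = \frac{1}{-63008} = - \frac{1}{63008}$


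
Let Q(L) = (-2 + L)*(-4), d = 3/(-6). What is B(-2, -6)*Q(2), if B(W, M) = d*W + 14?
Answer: 0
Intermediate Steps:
d = -½ (d = 3*(-⅙) = -½ ≈ -0.50000)
B(W, M) = 14 - W/2 (B(W, M) = -W/2 + 14 = 14 - W/2)
Q(L) = 8 - 4*L
B(-2, -6)*Q(2) = (14 - ½*(-2))*(8 - 4*2) = (14 + 1)*(8 - 8) = 15*0 = 0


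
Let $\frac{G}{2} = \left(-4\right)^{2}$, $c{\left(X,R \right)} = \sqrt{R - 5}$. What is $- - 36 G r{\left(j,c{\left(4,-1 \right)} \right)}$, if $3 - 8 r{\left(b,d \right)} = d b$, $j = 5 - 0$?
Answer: $432 - 720 i \sqrt{6} \approx 432.0 - 1763.6 i$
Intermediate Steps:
$j = 5$ ($j = 5 + 0 = 5$)
$c{\left(X,R \right)} = \sqrt{-5 + R}$
$r{\left(b,d \right)} = \frac{3}{8} - \frac{b d}{8}$ ($r{\left(b,d \right)} = \frac{3}{8} - \frac{d b}{8} = \frac{3}{8} - \frac{b d}{8}$)
$G = 32$ ($G = 2 \left(-4\right)^{2} = 2 \cdot 16 = 32$)
$- - 36 G r{\left(j,c{\left(4,-1 \right)} \right)} = - \left(-36\right) 32 \left(\frac{3}{8} - \frac{5 \sqrt{-5 - 1}}{8}\right) = - \left(-1152\right) \left(\frac{3}{8} - \frac{5 \sqrt{-6}}{8}\right) = - \left(-1152\right) \left(\frac{3}{8} - \frac{5 i \sqrt{6}}{8}\right) = - (-432 + 720 i \sqrt{6}) = 432 - 720 i \sqrt{6}$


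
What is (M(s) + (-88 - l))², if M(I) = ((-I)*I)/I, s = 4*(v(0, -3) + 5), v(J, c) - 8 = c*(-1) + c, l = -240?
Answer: 10000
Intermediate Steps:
v(J, c) = 8 (v(J, c) = 8 + (c*(-1) + c) = 8 + (-c + c) = 8 + 0 = 8)
s = 52 (s = 4*(8 + 5) = 4*13 = 52)
M(I) = -I (M(I) = (-I²)/I = -I)
(M(s) + (-88 - l))² = (-1*52 + (-88 - 1*(-240)))² = (-52 + (-88 + 240))² = (-52 + 152)² = 100² = 10000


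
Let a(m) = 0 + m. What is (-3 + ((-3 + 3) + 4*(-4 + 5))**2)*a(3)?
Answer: 39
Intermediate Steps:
a(m) = m
(-3 + ((-3 + 3) + 4*(-4 + 5))**2)*a(3) = (-3 + ((-3 + 3) + 4*(-4 + 5))**2)*3 = (-3 + (0 + 4*1)**2)*3 = (-3 + (0 + 4)**2)*3 = (-3 + 4**2)*3 = (-3 + 16)*3 = 13*3 = 39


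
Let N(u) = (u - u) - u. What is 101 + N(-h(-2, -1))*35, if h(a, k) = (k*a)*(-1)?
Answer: 31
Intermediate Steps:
h(a, k) = -a*k (h(a, k) = (a*k)*(-1) = -a*k)
N(u) = -u (N(u) = 0 - u = -u)
101 + N(-h(-2, -1))*35 = 101 - (-1)*(-1*(-2)*(-1))*35 = 101 - (-1)*(-2)*35 = 101 - 1*2*35 = 101 - 2*35 = 101 - 70 = 31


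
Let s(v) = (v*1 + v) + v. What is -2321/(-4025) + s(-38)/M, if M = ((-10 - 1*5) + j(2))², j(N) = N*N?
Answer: -178009/487025 ≈ -0.36550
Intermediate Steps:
s(v) = 3*v (s(v) = (v + v) + v = 2*v + v = 3*v)
j(N) = N²
M = 121 (M = ((-10 - 1*5) + 2²)² = ((-10 - 5) + 4)² = (-15 + 4)² = (-11)² = 121)
-2321/(-4025) + s(-38)/M = -2321/(-4025) + (3*(-38))/121 = -2321*(-1/4025) - 114*1/121 = 2321/4025 - 114/121 = -178009/487025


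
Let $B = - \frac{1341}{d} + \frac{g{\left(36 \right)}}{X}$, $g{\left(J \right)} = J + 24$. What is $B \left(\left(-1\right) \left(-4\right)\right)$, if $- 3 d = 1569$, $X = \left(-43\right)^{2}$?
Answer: $\frac{10043556}{967027} \approx 10.386$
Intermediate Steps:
$g{\left(J \right)} = 24 + J$
$X = 1849$
$d = -523$ ($d = \left(- \frac{1}{3}\right) 1569 = -523$)
$B = \frac{2510889}{967027}$ ($B = - \frac{1341}{-523} + \frac{24 + 36}{1849} = \left(-1341\right) \left(- \frac{1}{523}\right) + 60 \cdot \frac{1}{1849} = \frac{1341}{523} + \frac{60}{1849} = \frac{2510889}{967027} \approx 2.5965$)
$B \left(\left(-1\right) \left(-4\right)\right) = \frac{2510889 \left(\left(-1\right) \left(-4\right)\right)}{967027} = \frac{2510889}{967027} \cdot 4 = \frac{10043556}{967027}$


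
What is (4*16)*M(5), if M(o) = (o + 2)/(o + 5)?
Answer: 224/5 ≈ 44.800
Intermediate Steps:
M(o) = (2 + o)/(5 + o)
(4*16)*M(5) = (4*16)*((2 + 5)/(5 + 5)) = 64*(7/10) = 224/5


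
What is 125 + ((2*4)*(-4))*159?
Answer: -4963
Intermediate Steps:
125 + ((2*4)*(-4))*159 = 125 + (8*(-4))*159 = 125 - 32*159 = 125 - 5088 = -4963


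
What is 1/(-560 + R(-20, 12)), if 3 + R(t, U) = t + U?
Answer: -1/571 ≈ -0.0017513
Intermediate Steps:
R(t, U) = -3 + U + t (R(t, U) = -3 + (t + U) = -3 + (U + t) = -3 + U + t)
1/(-560 + R(-20, 12)) = 1/(-560 + (-3 + 12 - 20)) = 1/(-560 - 11) = 1/(-571) = -1/571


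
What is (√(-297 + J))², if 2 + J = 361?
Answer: 62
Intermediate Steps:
J = 359 (J = -2 + 361 = 359)
(√(-297 + J))² = (√(-297 + 359))² = (√62)² = 62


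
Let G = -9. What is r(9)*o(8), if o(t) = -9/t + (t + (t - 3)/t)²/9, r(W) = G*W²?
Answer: -333153/64 ≈ -5205.5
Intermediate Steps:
r(W) = -9*W²
o(t) = -9/t + (t + (-3 + t)/t)²/9 (o(t) = -9/t + (t + (-3 + t)/t)²*(⅑) = -9/t + (t + (-3 + t)/t)²/9)
r(9)*o(8) = (-9*9²)*((⅑)*((-3 + 8 + 8²)² - 81*8)/8²) = (-9*81)*((⅑)*(1/64)*((-3 + 8 + 64)² - 648)) = -81*(69² - 648)/64 = -81*(4761 - 648)/64 = -81*4113/64 = -729*457/64 = -333153/64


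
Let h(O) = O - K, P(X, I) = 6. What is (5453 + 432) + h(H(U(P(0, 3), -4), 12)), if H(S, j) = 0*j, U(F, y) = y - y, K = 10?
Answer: 5875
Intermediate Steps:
U(F, y) = 0
H(S, j) = 0
h(O) = -10 + O (h(O) = O - 1*10 = O - 10 = -10 + O)
(5453 + 432) + h(H(U(P(0, 3), -4), 12)) = (5453 + 432) + (-10 + 0) = 5885 - 10 = 5875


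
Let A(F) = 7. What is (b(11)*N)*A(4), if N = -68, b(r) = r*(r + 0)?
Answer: -57596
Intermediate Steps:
b(r) = r² (b(r) = r*r = r²)
(b(11)*N)*A(4) = (11²*(-68))*7 = (121*(-68))*7 = -8228*7 = -57596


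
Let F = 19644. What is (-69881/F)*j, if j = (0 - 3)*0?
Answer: 0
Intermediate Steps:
j = 0 (j = -3*0 = 0)
(-69881/F)*j = -69881/19644*0 = 0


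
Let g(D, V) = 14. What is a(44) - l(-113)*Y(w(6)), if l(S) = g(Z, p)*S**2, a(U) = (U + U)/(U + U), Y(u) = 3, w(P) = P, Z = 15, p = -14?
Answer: -536297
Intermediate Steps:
a(U) = 1 (a(U) = (2*U)/((2*U)) = (2*U)*(1/(2*U)) = 1)
l(S) = 14*S**2
a(44) - l(-113)*Y(w(6)) = 1 - 14*(-113)**2*3 = 1 - 14*12769*3 = 1 - 178766*3 = 1 - 1*536298 = 1 - 536298 = -536297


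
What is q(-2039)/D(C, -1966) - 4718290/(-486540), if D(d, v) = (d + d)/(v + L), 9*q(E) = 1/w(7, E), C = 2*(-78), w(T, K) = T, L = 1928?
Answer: 3181111/327964 ≈ 9.6996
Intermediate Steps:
C = -156
q(E) = 1/63 (q(E) = (1/9)/7 = (1/9)*(1/7) = 1/63)
D(d, v) = 2*d/(1928 + v) (D(d, v) = (d + d)/(v + 1928) = (2*d)/(1928 + v) = 2*d/(1928 + v))
q(-2039)/D(C, -1966) - 4718290/(-486540) = 1/(63*((2*(-156)/(1928 - 1966)))) - 4718290/(-486540) = 1/(63*((2*(-156)/(-38)))) - 4718290*(-1/486540) = 1/(63*((2*(-156)*(-1/38)))) + 471829/48654 = 1/(63*(156/19)) + 471829/48654 = (1/63)*(19/156) + 471829/48654 = 19/9828 + 471829/48654 = 3181111/327964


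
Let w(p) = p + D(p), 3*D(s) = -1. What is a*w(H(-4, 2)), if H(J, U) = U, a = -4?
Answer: -20/3 ≈ -6.6667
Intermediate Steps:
D(s) = -⅓ (D(s) = (⅓)*(-1) = -⅓)
w(p) = -⅓ + p (w(p) = p - ⅓ = -⅓ + p)
a*w(H(-4, 2)) = -4*(-⅓ + 2) = -4*5/3 = -20/3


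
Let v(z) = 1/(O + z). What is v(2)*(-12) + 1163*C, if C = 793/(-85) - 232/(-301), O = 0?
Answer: -254819109/25585 ≈ -9959.7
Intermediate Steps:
v(z) = 1/z (v(z) = 1/(0 + z) = 1/z)
C = -218973/25585 (C = 793*(-1/85) - 232*(-1/301) = -793/85 + 232/301 = -218973/25585 ≈ -8.5587)
v(2)*(-12) + 1163*C = -12/2 + 1163*(-218973/25585) = (½)*(-12) - 254665599/25585 = -6 - 254665599/25585 = -254819109/25585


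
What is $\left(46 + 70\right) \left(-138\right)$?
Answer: $-16008$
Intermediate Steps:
$\left(46 + 70\right) \left(-138\right) = 116 \left(-138\right) = -16008$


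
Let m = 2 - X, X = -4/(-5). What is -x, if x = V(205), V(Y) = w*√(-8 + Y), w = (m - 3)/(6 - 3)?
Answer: 3*√197/5 ≈ 8.4214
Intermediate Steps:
X = ⅘ (X = -4*(-⅕) = ⅘ ≈ 0.80000)
m = 6/5 (m = 2 - 1*⅘ = 2 - ⅘ = 6/5 ≈ 1.2000)
w = -⅗ (w = (6/5 - 3)/(6 - 3) = -9/5/3 = -9/5*⅓ = -⅗ ≈ -0.60000)
V(Y) = -3*√(-8 + Y)/5
x = -3*√197/5 (x = -3*√(-8 + 205)/5 = -3*√197/5 ≈ -8.4214)
-x = -(-3)*√197/5 = 3*√197/5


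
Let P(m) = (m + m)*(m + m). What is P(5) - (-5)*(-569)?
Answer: -2745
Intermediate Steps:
P(m) = 4*m² (P(m) = (2*m)*(2*m) = 4*m²)
P(5) - (-5)*(-569) = 4*5² - (-5)*(-569) = 4*25 - 1*2845 = 100 - 2845 = -2745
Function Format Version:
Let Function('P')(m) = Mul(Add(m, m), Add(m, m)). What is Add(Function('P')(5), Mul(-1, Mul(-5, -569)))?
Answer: -2745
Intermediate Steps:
Function('P')(m) = Mul(4, Pow(m, 2)) (Function('P')(m) = Mul(Mul(2, m), Mul(2, m)) = Mul(4, Pow(m, 2)))
Add(Function('P')(5), Mul(-1, Mul(-5, -569))) = Add(Mul(4, Pow(5, 2)), Mul(-1, Mul(-5, -569))) = Add(Mul(4, 25), Mul(-1, 2845)) = Add(100, -2845) = -2745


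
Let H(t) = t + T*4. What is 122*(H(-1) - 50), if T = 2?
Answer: -5246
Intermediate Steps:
H(t) = 8 + t (H(t) = t + 2*4 = t + 8 = 8 + t)
122*(H(-1) - 50) = 122*((8 - 1) - 50) = 122*(7 - 50) = 122*(-43) = -5246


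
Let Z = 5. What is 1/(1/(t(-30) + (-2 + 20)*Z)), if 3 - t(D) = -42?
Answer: 135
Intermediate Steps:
t(D) = 45 (t(D) = 3 - 1*(-42) = 3 + 42 = 45)
1/(1/(t(-30) + (-2 + 20)*Z)) = 1/(1/(45 + (-2 + 20)*5)) = 1/(1/(45 + 18*5)) = 1/(1/(45 + 90)) = 1/(1/135) = 135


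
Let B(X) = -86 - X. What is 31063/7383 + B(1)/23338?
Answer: 724305973/172304454 ≈ 4.2036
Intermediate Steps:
31063/7383 + B(1)/23338 = 31063/7383 + (-86 - 1*1)/23338 = 31063*(1/7383) + (-86 - 1)*(1/23338) = 31063/7383 - 87*1/23338 = 31063/7383 - 87/23338 = 724305973/172304454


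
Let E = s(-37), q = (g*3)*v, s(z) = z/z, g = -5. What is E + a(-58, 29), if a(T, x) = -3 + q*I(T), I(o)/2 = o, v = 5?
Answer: 8698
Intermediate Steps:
I(o) = 2*o
s(z) = 1
q = -75 (q = -5*3*5 = -15*5 = -75)
a(T, x) = -3 - 150*T
E = 1
E + a(-58, 29) = 1 + (-3 - 150*(-58)) = 1 + (-3 + 8700) = 1 + 8697 = 8698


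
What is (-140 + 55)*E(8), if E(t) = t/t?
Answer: -85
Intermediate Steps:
E(t) = 1
(-140 + 55)*E(8) = (-140 + 55)*1 = -85*1 = -85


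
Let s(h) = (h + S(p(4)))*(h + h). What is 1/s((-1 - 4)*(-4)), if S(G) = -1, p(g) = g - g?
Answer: 1/760 ≈ 0.0013158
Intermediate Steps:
p(g) = 0
s(h) = 2*h*(-1 + h) (s(h) = (h - 1)*(h + h) = (-1 + h)*(2*h) = 2*h*(-1 + h))
1/s((-1 - 4)*(-4)) = 1/(2*((-1 - 4)*(-4))*(-1 + (-1 - 4)*(-4))) = 1/(2*(-5*(-4))*(-1 - 5*(-4))) = 1/(2*20*(-1 + 20)) = 1/(2*20*19) = 1/760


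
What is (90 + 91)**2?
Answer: 32761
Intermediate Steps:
(90 + 91)**2 = 181**2 = 32761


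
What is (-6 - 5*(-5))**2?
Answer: 361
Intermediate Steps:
(-6 - 5*(-5))**2 = (-6 + 25)**2 = 19**2 = 361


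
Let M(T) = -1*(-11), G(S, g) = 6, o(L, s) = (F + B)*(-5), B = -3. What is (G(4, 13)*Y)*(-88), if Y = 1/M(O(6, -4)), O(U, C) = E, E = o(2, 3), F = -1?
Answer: -48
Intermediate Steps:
o(L, s) = 20 (o(L, s) = (-1 - 3)*(-5) = -4*(-5) = 20)
E = 20
O(U, C) = 20
M(T) = 11
Y = 1/11 ≈ 0.090909
(G(4, 13)*Y)*(-88) = (6*(1/11))*(-88) = (6/11)*(-88) = -48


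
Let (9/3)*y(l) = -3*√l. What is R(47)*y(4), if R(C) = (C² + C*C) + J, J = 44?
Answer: -8924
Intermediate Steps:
y(l) = -√l (y(l) = (-3*√l)/3 = -√l)
R(C) = 44 + 2*C² (R(C) = (C² + C*C) + 44 = (C² + C²) + 44 = 2*C² + 44 = 44 + 2*C²)
R(47)*y(4) = (44 + 2*47²)*(-√4) = (44 + 2*2209)*(-1*2) = (44 + 4418)*(-2) = 4462*(-2) = -8924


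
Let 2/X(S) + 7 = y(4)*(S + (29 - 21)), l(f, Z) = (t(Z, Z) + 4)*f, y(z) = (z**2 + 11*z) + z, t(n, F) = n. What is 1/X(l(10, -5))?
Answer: -135/2 ≈ -67.500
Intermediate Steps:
y(z) = z**2 + 12*z
l(f, Z) = f*(4 + Z) (l(f, Z) = (Z + 4)*f = (4 + Z)*f = f*(4 + Z))
X(S) = 2/(505 + 64*S) (X(S) = 2/(-7 + (4*(12 + 4))*(S + (29 - 21))) = 2/(-7 + (4*16)*(S + 8)) = 2/(-7 + 64*(8 + S)) = 2/(-7 + (512 + 64*S)) = 2/(505 + 64*S))
1/X(l(10, -5)) = 1/(2/(505 + 64*(10*(4 - 5)))) = 1/(2/(505 + 64*(10*(-1)))) = 1/(2/(505 + 64*(-10))) = 1/(2/(505 - 640)) = 1/(2/(-135)) = 1/(2*(-1/135)) = 1/(-2/135) = -135/2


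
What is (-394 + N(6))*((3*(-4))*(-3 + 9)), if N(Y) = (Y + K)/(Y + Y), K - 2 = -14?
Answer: 28404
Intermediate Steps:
K = -12 (K = 2 - 14 = -12)
N(Y) = (-12 + Y)/(2*Y) (N(Y) = (Y - 12)/(Y + Y) = (-12 + Y)/((2*Y)) = (-12 + Y)*(1/(2*Y)) = (-12 + Y)/(2*Y))
(-394 + N(6))*((3*(-4))*(-3 + 9)) = (-394 + (½)*(-12 + 6)/6)*((3*(-4))*(-3 + 9)) = (-394 + (½)*(⅙)*(-6))*(-12*6) = (-394 - ½)*(-72) = -789/2*(-72) = 28404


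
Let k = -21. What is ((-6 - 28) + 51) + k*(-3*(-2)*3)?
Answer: -361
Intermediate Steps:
((-6 - 28) + 51) + k*(-3*(-2)*3) = ((-6 - 28) + 51) - 21*(-3*(-2))*3 = (-34 + 51) - 126*3 = 17 - 21*18 = 17 - 378 = -361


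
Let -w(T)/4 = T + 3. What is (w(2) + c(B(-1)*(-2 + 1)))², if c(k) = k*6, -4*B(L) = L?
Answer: 1849/4 ≈ 462.25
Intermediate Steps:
B(L) = -L/4
w(T) = -12 - 4*T (w(T) = -4*(T + 3) = -4*(3 + T) = -12 - 4*T)
c(k) = 6*k
(w(2) + c(B(-1)*(-2 + 1)))² = ((-12 - 4*2) + 6*((-¼*(-1))*(-2 + 1)))² = ((-12 - 8) + 6*((¼)*(-1)))² = (-20 + 6*(-¼))² = (-20 - 3/2)² = (-43/2)² = 1849/4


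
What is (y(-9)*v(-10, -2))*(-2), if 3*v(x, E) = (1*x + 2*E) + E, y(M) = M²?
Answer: 864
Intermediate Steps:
v(x, E) = E + x/3 (v(x, E) = ((1*x + 2*E) + E)/3 = ((x + 2*E) + E)/3 = (x + 3*E)/3 = E + x/3)
(y(-9)*v(-10, -2))*(-2) = ((-9)²*(-2 + (⅓)*(-10)))*(-2) = (81*(-2 - 10/3))*(-2) = (81*(-16/3))*(-2) = -432*(-2) = 864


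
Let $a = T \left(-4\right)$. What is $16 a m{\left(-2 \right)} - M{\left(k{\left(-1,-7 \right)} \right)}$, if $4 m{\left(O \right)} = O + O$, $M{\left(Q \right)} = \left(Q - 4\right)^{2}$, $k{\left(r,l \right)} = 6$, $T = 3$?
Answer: $188$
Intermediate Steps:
$M{\left(Q \right)} = \left(-4 + Q\right)^{2}$
$a = -12$ ($a = 3 \left(-4\right) = -12$)
$m{\left(O \right)} = \frac{O}{2}$ ($m{\left(O \right)} = \frac{O + O}{4} = \frac{2 O}{4} = \frac{O}{2}$)
$16 a m{\left(-2 \right)} - M{\left(k{\left(-1,-7 \right)} \right)} = 16 \left(-12\right) \frac{1}{2} \left(-2\right) - \left(-4 + 6\right)^{2} = \left(-192\right) \left(-1\right) - 2^{2} = 192 - 4 = 188$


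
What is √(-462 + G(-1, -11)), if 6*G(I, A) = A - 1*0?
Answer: 11*I*√138/6 ≈ 21.537*I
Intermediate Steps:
G(I, A) = A/6 (G(I, A) = (A - 1*0)/6 = (A + 0)/6 = A/6)
√(-462 + G(-1, -11)) = √(-462 + (⅙)*(-11)) = √(-462 - 11/6) = √(-2783/6) = 11*I*√138/6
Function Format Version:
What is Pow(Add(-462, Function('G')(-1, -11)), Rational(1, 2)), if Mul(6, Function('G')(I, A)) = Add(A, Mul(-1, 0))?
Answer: Mul(Rational(11, 6), I, Pow(138, Rational(1, 2))) ≈ Mul(21.537, I)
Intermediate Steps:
Function('G')(I, A) = Mul(Rational(1, 6), A) (Function('G')(I, A) = Mul(Rational(1, 6), Add(A, Mul(-1, 0))) = Mul(Rational(1, 6), Add(A, 0)) = Mul(Rational(1, 6), A))
Pow(Add(-462, Function('G')(-1, -11)), Rational(1, 2)) = Pow(Add(-462, Mul(Rational(1, 6), -11)), Rational(1, 2)) = Pow(Add(-462, Rational(-11, 6)), Rational(1, 2)) = Pow(Rational(-2783, 6), Rational(1, 2)) = Mul(Rational(11, 6), I, Pow(138, Rational(1, 2)))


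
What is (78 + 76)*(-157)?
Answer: -24178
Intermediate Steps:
(78 + 76)*(-157) = 154*(-157) = -24178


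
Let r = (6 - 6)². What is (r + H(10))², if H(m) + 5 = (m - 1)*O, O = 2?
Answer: 169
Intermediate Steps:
r = 0 (r = 0² = 0)
H(m) = -7 + 2*m (H(m) = -5 + (m - 1)*2 = -5 + (-1 + m)*2 = -5 + (-2 + 2*m) = -7 + 2*m)
(r + H(10))² = (0 + (-7 + 2*10))² = (0 + (-7 + 20))² = (0 + 13)² = 13² = 169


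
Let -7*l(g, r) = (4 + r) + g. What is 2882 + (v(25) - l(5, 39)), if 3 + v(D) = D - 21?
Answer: 20229/7 ≈ 2889.9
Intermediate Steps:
v(D) = -24 + D (v(D) = -3 + (D - 21) = -3 + (-21 + D) = -24 + D)
l(g, r) = -4/7 - g/7 - r/7 (l(g, r) = -((4 + r) + g)/7 = -(4 + g + r)/7 = -4/7 - g/7 - r/7)
2882 + (v(25) - l(5, 39)) = 2882 + ((-24 + 25) - (-4/7 - 1/7*5 - 1/7*39)) = 2882 + (1 - (-4/7 - 5/7 - 39/7)) = 2882 + (1 - 1*(-48/7)) = 2882 + (1 + 48/7) = 2882 + 55/7 = 20229/7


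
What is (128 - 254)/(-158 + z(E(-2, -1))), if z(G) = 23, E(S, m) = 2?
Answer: 14/15 ≈ 0.93333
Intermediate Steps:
(128 - 254)/(-158 + z(E(-2, -1))) = (128 - 254)/(-158 + 23) = -126/(-135) = -126*(-1/135) = 14/15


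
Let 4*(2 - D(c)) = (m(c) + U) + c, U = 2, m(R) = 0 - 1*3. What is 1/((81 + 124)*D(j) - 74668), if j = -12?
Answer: -4/294367 ≈ -1.3588e-5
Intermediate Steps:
m(R) = -3 (m(R) = 0 - 3 = -3)
D(c) = 9/4 - c/4 (D(c) = 2 - ((-3 + 2) + c)/4 = 2 - (-1 + c)/4 = 2 + (¼ - c/4) = 9/4 - c/4)
1/((81 + 124)*D(j) - 74668) = 1/((81 + 124)*(9/4 - ¼*(-12)) - 74668) = 1/(205*(9/4 + 3) - 74668) = 1/(205*(21/4) - 74668) = 1/(4305/4 - 74668) = 1/(-294367/4) = -4/294367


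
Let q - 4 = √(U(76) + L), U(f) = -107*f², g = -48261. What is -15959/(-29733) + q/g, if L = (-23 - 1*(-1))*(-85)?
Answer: 85564263/159438257 - I*√616162/48261 ≈ 0.53666 - 0.016265*I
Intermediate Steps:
L = 1870 (L = (-23 + 1)*(-85) = -22*(-85) = 1870)
q = 4 + I*√616162 (q = 4 + √(-107*76² + 1870) = 4 + √(-107*5776 + 1870) = 4 + √(-618032 + 1870) = 4 + √(-616162) = 4 + I*√616162 ≈ 4.0 + 784.96*I)
-15959/(-29733) + q/g = -15959/(-29733) + (4 + I*√616162)/(-48261) = -15959*(-1/29733) + (4 + I*√616162)*(-1/48261) = 15959/29733 + (-4/48261 - I*√616162/48261) = 85564263/159438257 - I*√616162/48261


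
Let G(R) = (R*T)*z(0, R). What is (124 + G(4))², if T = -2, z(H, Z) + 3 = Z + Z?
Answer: 7056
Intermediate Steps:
z(H, Z) = -3 + 2*Z (z(H, Z) = -3 + (Z + Z) = -3 + 2*Z)
G(R) = -2*R*(-3 + 2*R) (G(R) = (R*(-2))*(-3 + 2*R) = (-2*R)*(-3 + 2*R) = -2*R*(-3 + 2*R))
(124 + G(4))² = (124 + 2*4*(3 - 2*4))² = (124 + 2*4*(3 - 8))² = (124 + 2*4*(-5))² = (124 - 40)² = 84² = 7056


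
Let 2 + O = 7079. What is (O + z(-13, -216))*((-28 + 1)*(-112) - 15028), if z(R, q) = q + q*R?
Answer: -116066676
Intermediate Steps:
O = 7077 (O = -2 + 7079 = 7077)
z(R, q) = q + R*q
(O + z(-13, -216))*((-28 + 1)*(-112) - 15028) = (7077 - 216*(1 - 13))*((-28 + 1)*(-112) - 15028) = (7077 - 216*(-12))*(-27*(-112) - 15028) = (7077 + 2592)*(3024 - 15028) = 9669*(-12004) = -116066676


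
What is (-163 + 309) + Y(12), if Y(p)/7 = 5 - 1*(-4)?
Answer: 209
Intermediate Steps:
Y(p) = 63 (Y(p) = 7*(5 - 1*(-4)) = 7*(5 + 4) = 7*9 = 63)
(-163 + 309) + Y(12) = (-163 + 309) + 63 = 146 + 63 = 209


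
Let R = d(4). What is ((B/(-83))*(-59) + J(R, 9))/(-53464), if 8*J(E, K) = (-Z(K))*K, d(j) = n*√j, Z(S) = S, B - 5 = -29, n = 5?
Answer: 18051/35500096 ≈ 0.00050848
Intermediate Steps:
B = -24 (B = 5 - 29 = -24)
d(j) = 5*√j
R = 10 (R = 5*√4 = 5*2 = 10)
J(E, K) = -K²/8 (J(E, K) = ((-K)*K)/8 = (-K²)/8 = -K²/8)
((B/(-83))*(-59) + J(R, 9))/(-53464) = (-24/(-83)*(-59) - ⅛*9²)/(-53464) = (-24*(-1/83)*(-59) - ⅛*81)*(-1/53464) = ((24/83)*(-59) - 81/8)*(-1/53464) = (-1416/83 - 81/8)*(-1/53464) = -18051/664*(-1/53464) = 18051/35500096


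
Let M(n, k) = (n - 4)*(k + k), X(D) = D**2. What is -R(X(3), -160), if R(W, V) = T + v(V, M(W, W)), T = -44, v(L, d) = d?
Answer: -46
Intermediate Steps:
M(n, k) = 2*k*(-4 + n) (M(n, k) = (-4 + n)*(2*k) = 2*k*(-4 + n))
R(W, V) = -44 + 2*W*(-4 + W)
-R(X(3), -160) = -(-44 + 2*3**2*(-4 + 3**2)) = -(-44 + 2*9*(-4 + 9)) = -(-44 + 2*9*5) = -(-44 + 90) = -1*46 = -46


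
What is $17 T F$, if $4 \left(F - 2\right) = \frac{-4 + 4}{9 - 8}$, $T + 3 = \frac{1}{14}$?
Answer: $- \frac{697}{7} \approx -99.571$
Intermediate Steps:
$T = - \frac{41}{14}$ ($T = -3 + \frac{1}{14} = - \frac{41}{14} \approx -2.9286$)
$F = 2$ ($F = 2 + \frac{\left(-4 + 4\right) \frac{1}{9 - 8}}{4} = 2 + \frac{0 \cdot 1^{-1}}{4} = 2 + \frac{0 \cdot 1}{4} = 2 + \frac{1}{4} \cdot 0 = 2 + 0 = 2$)
$17 T F = 17 \left(- \frac{41}{14}\right) 2 = \left(- \frac{697}{14}\right) 2 = - \frac{697}{7}$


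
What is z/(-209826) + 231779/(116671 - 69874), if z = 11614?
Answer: 8014960016/1636537887 ≈ 4.8975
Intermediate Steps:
z/(-209826) + 231779/(116671 - 69874) = 11614/(-209826) + 231779/(116671 - 69874) = 11614*(-1/209826) + 231779/46797 = -5807/104913 + 231779*(1/46797) = -5807/104913 + 231779/46797 = 8014960016/1636537887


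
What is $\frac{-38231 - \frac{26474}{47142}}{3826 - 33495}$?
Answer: $\frac{901156138}{699327999} \approx 1.2886$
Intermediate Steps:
$\frac{-38231 - \frac{26474}{47142}}{3826 - 33495} = \frac{-38231 - \frac{13237}{23571}}{-29669} = \left(-38231 - \frac{13237}{23571}\right) \left(- \frac{1}{29669}\right) = \left(- \frac{901156138}{23571}\right) \left(- \frac{1}{29669}\right) = \frac{901156138}{699327999}$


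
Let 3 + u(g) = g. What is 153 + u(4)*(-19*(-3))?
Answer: 210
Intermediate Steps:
u(g) = -3 + g
153 + u(4)*(-19*(-3)) = 153 + (-3 + 4)*(-19*(-3)) = 153 + 1*57 = 153 + 57 = 210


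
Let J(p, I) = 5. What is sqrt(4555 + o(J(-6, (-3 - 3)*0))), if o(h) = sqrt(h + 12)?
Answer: sqrt(4555 + sqrt(17)) ≈ 67.521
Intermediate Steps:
o(h) = sqrt(12 + h)
sqrt(4555 + o(J(-6, (-3 - 3)*0))) = sqrt(4555 + sqrt(12 + 5)) = sqrt(4555 + sqrt(17))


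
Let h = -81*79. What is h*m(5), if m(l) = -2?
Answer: 12798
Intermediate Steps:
h = -6399
h*m(5) = -6399*(-2) = 12798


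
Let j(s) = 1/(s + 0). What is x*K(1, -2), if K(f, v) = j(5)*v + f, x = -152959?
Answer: -458877/5 ≈ -91775.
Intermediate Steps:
j(s) = 1/s
K(f, v) = f + v/5 (K(f, v) = v/5 + f = f + v/5)
x*K(1, -2) = -152959*(1 + (1/5)*(-2)) = -152959*(1 - 2/5) = -152959*3/5 = -458877/5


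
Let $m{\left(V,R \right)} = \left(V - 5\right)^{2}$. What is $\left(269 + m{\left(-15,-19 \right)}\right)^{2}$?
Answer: $447561$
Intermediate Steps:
$m{\left(V,R \right)} = \left(-5 + V\right)^{2}$
$\left(269 + m{\left(-15,-19 \right)}\right)^{2} = \left(269 + \left(-5 - 15\right)^{2}\right)^{2} = \left(269 + \left(-20\right)^{2}\right)^{2} = \left(269 + 400\right)^{2} = 669^{2} = 447561$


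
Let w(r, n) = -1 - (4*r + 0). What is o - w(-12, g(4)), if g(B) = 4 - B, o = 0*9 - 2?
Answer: -49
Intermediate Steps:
o = -2 (o = 0 - 2 = -2)
w(r, n) = -1 - 4*r
o - w(-12, g(4)) = -2 - (-1 - 4*(-12)) = -2 - (-1 + 48) = -2 - 1*47 = -2 - 47 = -49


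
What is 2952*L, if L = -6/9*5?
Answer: -9840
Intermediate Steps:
L = -10/3 (L = -6*1/9*5 = -2/3*5 = -10/3 ≈ -3.3333)
2952*L = 2952*(-10/3) = -9840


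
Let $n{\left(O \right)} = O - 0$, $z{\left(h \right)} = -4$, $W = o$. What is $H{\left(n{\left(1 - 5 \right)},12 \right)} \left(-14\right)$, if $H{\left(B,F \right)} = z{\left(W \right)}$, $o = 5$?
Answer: $56$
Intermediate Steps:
$W = 5$
$n{\left(O \right)} = O$ ($n{\left(O \right)} = O + 0 = O$)
$H{\left(B,F \right)} = -4$
$H{\left(n{\left(1 - 5 \right)},12 \right)} \left(-14\right) = \left(-4\right) \left(-14\right) = 56$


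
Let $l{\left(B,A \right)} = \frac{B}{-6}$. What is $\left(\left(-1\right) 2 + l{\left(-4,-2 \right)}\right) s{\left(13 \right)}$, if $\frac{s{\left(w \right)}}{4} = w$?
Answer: $- \frac{208}{3} \approx -69.333$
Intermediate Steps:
$l{\left(B,A \right)} = - \frac{B}{6}$ ($l{\left(B,A \right)} = B \left(- \frac{1}{6}\right) = - \frac{B}{6}$)
$s{\left(w \right)} = 4 w$
$\left(\left(-1\right) 2 + l{\left(-4,-2 \right)}\right) s{\left(13 \right)} = \left(\left(-1\right) 2 - - \frac{2}{3}\right) 4 \cdot 13 = \left(-2 + \frac{2}{3}\right) 52 = \left(- \frac{4}{3}\right) 52 = - \frac{208}{3}$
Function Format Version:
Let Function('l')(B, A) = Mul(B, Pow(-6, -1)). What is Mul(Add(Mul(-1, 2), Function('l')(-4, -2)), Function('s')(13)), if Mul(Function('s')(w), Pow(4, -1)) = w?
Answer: Rational(-208, 3) ≈ -69.333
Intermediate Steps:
Function('l')(B, A) = Mul(Rational(-1, 6), B) (Function('l')(B, A) = Mul(B, Rational(-1, 6)) = Mul(Rational(-1, 6), B))
Function('s')(w) = Mul(4, w)
Mul(Add(Mul(-1, 2), Function('l')(-4, -2)), Function('s')(13)) = Mul(Add(Mul(-1, 2), Mul(Rational(-1, 6), -4)), Mul(4, 13)) = Mul(Add(-2, Rational(2, 3)), 52) = Mul(Rational(-4, 3), 52) = Rational(-208, 3)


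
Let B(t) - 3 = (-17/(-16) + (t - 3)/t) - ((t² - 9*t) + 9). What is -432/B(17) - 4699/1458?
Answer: -7762757/55565838 ≈ -0.13970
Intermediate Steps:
B(t) = -79/16 - t² + 9*t + (-3 + t)/t (B(t) = 3 + ((-17/(-16) + (t - 3)/t) - ((t² - 9*t) + 9)) = 3 + ((-17*(-1/16) + (-3 + t)/t) - (9 + t² - 9*t)) = 3 + ((17/16 + (-3 + t)/t) + (-9 - t² + 9*t)) = 3 + (-127/16 - t² + 9*t + (-3 + t)/t) = -79/16 - t² + 9*t + (-3 + t)/t)
-432/B(17) - 4699/1458 = -432/(-63/16 - 1*17² - 3/17 + 9*17) - 4699/1458 = -432/(-63/16 - 1*289 - 3*1/17 + 153) - 4699*1/1458 = -432/(-63/16 - 289 - 3/17 + 153) - 4699/1458 = -432/(-38111/272) - 4699/1458 = -432*(-272/38111) - 4699/1458 = 117504/38111 - 4699/1458 = -7762757/55565838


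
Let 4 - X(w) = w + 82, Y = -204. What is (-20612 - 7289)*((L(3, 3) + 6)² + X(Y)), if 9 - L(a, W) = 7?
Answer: -5301190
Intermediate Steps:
L(a, W) = 2 (L(a, W) = 9 - 1*7 = 9 - 7 = 2)
X(w) = -78 - w (X(w) = 4 - (w + 82) = 4 - (82 + w) = 4 + (-82 - w) = -78 - w)
(-20612 - 7289)*((L(3, 3) + 6)² + X(Y)) = (-20612 - 7289)*((2 + 6)² + (-78 - 1*(-204))) = -27901*(8² + (-78 + 204)) = -27901*(64 + 126) = -27901*190 = -5301190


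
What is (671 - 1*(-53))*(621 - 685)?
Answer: -46336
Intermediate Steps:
(671 - 1*(-53))*(621 - 685) = (671 + 53)*(-64) = 724*(-64) = -46336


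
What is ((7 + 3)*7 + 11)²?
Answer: 6561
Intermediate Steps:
((7 + 3)*7 + 11)² = (10*7 + 11)² = (70 + 11)² = 81² = 6561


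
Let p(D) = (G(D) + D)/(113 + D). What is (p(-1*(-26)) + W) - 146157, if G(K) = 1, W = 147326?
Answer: 162518/139 ≈ 1169.2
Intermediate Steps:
p(D) = (1 + D)/(113 + D)
(p(-1*(-26)) + W) - 146157 = ((1 - 1*(-26))/(113 - 1*(-26)) + 147326) - 146157 = ((1 + 26)/(113 + 26) + 147326) - 146157 = (27/139 + 147326) - 146157 = 20478341/139 - 146157 = 162518/139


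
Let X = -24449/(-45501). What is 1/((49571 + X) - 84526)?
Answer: -45501/1590463006 ≈ -2.8609e-5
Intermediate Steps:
X = 24449/45501 (X = -24449*(-1/45501) = 24449/45501 ≈ 0.53733)
1/((49571 + X) - 84526) = 1/((49571 + 24449/45501) - 84526) = 1/(2255554520/45501 - 84526) = 1/(-1590463006/45501) = -45501/1590463006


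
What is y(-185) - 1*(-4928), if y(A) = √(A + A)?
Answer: 4928 + I*√370 ≈ 4928.0 + 19.235*I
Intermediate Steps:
y(A) = √2*√A (y(A) = √(2*A) = √2*√A)
y(-185) - 1*(-4928) = √2*√(-185) - 1*(-4928) = √2*(I*√185) + 4928 = I*√370 + 4928 = 4928 + I*√370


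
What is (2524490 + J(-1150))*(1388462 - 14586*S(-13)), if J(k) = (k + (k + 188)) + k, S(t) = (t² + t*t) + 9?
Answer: -9260167896640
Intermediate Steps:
S(t) = 9 + 2*t² (S(t) = (t² + t²) + 9 = 2*t² + 9 = 9 + 2*t²)
J(k) = 188 + 3*k (J(k) = (k + (188 + k)) + k = (188 + 2*k) + k = 188 + 3*k)
(2524490 + J(-1150))*(1388462 - 14586*S(-13)) = (2524490 + (188 + 3*(-1150)))*(1388462 - 14586*(9 + 2*(-13)²)) = (2524490 + (188 - 3450))*(1388462 - 14586*(9 + 2*169)) = (2524490 - 3262)*(1388462 - 14586*(9 + 338)) = 2521228*(1388462 - 14586*347) = 2521228*(1388462 - 5061342) = 2521228*(-3672880) = -9260167896640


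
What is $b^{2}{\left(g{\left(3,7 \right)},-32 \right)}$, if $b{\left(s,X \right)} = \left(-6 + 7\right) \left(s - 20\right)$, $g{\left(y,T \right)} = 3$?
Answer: $289$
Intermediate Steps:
$b{\left(s,X \right)} = -20 + s$ ($b{\left(s,X \right)} = 1 \left(-20 + s\right) = -20 + s$)
$b^{2}{\left(g{\left(3,7 \right)},-32 \right)} = \left(-20 + 3\right)^{2} = \left(-17\right)^{2} = 289$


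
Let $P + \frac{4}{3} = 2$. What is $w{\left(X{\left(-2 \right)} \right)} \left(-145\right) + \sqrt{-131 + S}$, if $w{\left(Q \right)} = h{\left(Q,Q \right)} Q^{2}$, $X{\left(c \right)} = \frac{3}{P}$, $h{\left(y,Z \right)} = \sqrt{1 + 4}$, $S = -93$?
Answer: $- \frac{11745 \sqrt{5}}{4} + 4 i \sqrt{14} \approx -6565.7 + 14.967 i$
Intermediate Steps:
$h{\left(y,Z \right)} = \sqrt{5}$
$P = \frac{2}{3}$ ($P = - \frac{4}{3} + 2 = \frac{2}{3} \approx 0.66667$)
$X{\left(c \right)} = \frac{9}{2}$ ($X{\left(c \right)} = \frac{3}{\frac{2}{3}} = 3 \cdot \frac{3}{2} = \frac{9}{2}$)
$w{\left(Q \right)} = \sqrt{5} Q^{2}$
$w{\left(X{\left(-2 \right)} \right)} \left(-145\right) + \sqrt{-131 + S} = \sqrt{5} \left(\frac{9}{2}\right)^{2} \left(-145\right) + \sqrt{-131 - 93} = \sqrt{5} \cdot \frac{81}{4} \left(-145\right) + \sqrt{-224} = \frac{81 \sqrt{5}}{4} \left(-145\right) + 4 i \sqrt{14} = - \frac{11745 \sqrt{5}}{4} + 4 i \sqrt{14}$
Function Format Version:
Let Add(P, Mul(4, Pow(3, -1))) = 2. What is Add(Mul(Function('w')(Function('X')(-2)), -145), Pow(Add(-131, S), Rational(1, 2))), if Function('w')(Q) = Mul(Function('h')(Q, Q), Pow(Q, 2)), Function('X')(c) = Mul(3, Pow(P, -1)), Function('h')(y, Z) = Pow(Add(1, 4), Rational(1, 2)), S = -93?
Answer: Add(Mul(Rational(-11745, 4), Pow(5, Rational(1, 2))), Mul(4, I, Pow(14, Rational(1, 2)))) ≈ Add(-6565.7, Mul(14.967, I))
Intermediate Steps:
Function('h')(y, Z) = Pow(5, Rational(1, 2))
P = Rational(2, 3) (P = Add(Rational(-4, 3), 2) = Rational(2, 3) ≈ 0.66667)
Function('X')(c) = Rational(9, 2) (Function('X')(c) = Mul(3, Pow(Rational(2, 3), -1)) = Mul(3, Rational(3, 2)) = Rational(9, 2))
Function('w')(Q) = Mul(Pow(5, Rational(1, 2)), Pow(Q, 2))
Add(Mul(Function('w')(Function('X')(-2)), -145), Pow(Add(-131, S), Rational(1, 2))) = Add(Mul(Mul(Pow(5, Rational(1, 2)), Pow(Rational(9, 2), 2)), -145), Pow(Add(-131, -93), Rational(1, 2))) = Add(Mul(Mul(Pow(5, Rational(1, 2)), Rational(81, 4)), -145), Pow(-224, Rational(1, 2))) = Add(Mul(Mul(Rational(81, 4), Pow(5, Rational(1, 2))), -145), Mul(4, I, Pow(14, Rational(1, 2)))) = Add(Mul(Rational(-11745, 4), Pow(5, Rational(1, 2))), Mul(4, I, Pow(14, Rational(1, 2))))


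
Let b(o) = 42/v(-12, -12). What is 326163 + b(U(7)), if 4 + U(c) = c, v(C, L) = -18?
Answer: 978482/3 ≈ 3.2616e+5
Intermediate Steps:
U(c) = -4 + c
b(o) = -7/3 (b(o) = 42/(-18) = 42*(-1/18) = -7/3)
326163 + b(U(7)) = 326163 - 7/3 = 978482/3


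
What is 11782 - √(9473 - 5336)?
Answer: 11782 - √4137 ≈ 11718.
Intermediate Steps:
11782 - √(9473 - 5336) = 11782 - √4137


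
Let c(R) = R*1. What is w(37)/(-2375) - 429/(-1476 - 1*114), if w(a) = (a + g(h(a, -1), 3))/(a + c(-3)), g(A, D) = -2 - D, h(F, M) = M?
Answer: 1153029/4279750 ≈ 0.26941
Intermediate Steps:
c(R) = R
w(a) = (-5 + a)/(-3 + a) (w(a) = (a + (-2 - 1*3))/(a - 3) = (a + (-2 - 3))/(-3 + a) = (a - 5)/(-3 + a) = (-5 + a)/(-3 + a))
w(37)/(-2375) - 429/(-1476 - 1*114) = ((-5 + 37)/(-3 + 37))/(-2375) - 429/(-1476 - 1*114) = (32/34)*(-1/2375) - 429/(-1476 - 114) = ((1/34)*32)*(-1/2375) - 429/(-1590) = (16/17)*(-1/2375) - 429*(-1/1590) = -16/40375 + 143/530 = 1153029/4279750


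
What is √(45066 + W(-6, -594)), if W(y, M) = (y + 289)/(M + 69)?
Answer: √496846707/105 ≈ 212.29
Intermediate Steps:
W(y, M) = (289 + y)/(69 + M)
√(45066 + W(-6, -594)) = √(45066 + (289 - 6)/(69 - 594)) = √(45066 + 283/(-525)) = √(45066 - 1/525*283) = √(45066 - 283/525) = √(23659367/525) = √496846707/105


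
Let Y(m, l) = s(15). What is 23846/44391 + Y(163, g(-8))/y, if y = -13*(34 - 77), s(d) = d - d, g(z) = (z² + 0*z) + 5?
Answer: 23846/44391 ≈ 0.53718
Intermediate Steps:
g(z) = 5 + z² (g(z) = (z² + 0) + 5 = z² + 5 = 5 + z²)
s(d) = 0
Y(m, l) = 0
y = 559 (y = -13*(-43) = 559)
23846/44391 + Y(163, g(-8))/y = 23846/44391 + 0/559 = 23846*(1/44391) + 0*(1/559) = 23846/44391 + 0 = 23846/44391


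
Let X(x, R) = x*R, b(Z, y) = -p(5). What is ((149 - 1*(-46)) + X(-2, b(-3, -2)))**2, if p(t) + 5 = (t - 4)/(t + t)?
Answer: 857476/25 ≈ 34299.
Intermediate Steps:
p(t) = -5 + (-4 + t)/(2*t) (p(t) = -5 + (t - 4)/(t + t) = -5 + (-4 + t)/((2*t)) = -5 + (-4 + t)*(1/(2*t)) = -5 + (-4 + t)/(2*t))
b(Z, y) = 49/10 (b(Z, y) = -(-9/2 - 2/5) = -1*(-49/10) = 49/10)
X(x, R) = R*x
((149 - 1*(-46)) + X(-2, b(-3, -2)))**2 = ((149 - 1*(-46)) + (49/10)*(-2))**2 = ((149 + 46) - 49/5)**2 = (195 - 49/5)**2 = (926/5)**2 = 857476/25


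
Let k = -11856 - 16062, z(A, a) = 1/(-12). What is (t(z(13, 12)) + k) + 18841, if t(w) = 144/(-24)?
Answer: -9083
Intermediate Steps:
z(A, a) = -1/12
k = -27918
t(w) = -6 (t(w) = 144*(-1/24) = -6)
(t(z(13, 12)) + k) + 18841 = (-6 - 27918) + 18841 = -27924 + 18841 = -9083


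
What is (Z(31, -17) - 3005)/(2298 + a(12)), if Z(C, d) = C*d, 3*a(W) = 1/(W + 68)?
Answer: -847680/551521 ≈ -1.5370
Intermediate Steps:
a(W) = 1/(3*(68 + W)) (a(W) = 1/(3*(W + 68)) = 1/(3*(68 + W)))
(Z(31, -17) - 3005)/(2298 + a(12)) = (31*(-17) - 3005)/(2298 + 1/(3*(68 + 12))) = (-527 - 3005)/(2298 + (⅓)/80) = -3532/(2298 + (⅓)*(1/80)) = -3532/(2298 + 1/240) = -3532/551521/240 = -3532*240/551521 = -847680/551521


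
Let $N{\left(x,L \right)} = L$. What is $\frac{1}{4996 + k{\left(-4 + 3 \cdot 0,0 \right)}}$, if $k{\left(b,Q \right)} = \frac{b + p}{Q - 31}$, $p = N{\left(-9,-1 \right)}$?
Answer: $\frac{31}{154881} \approx 0.00020015$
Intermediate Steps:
$p = -1$
$k{\left(b,Q \right)} = \frac{-1 + b}{-31 + Q}$ ($k{\left(b,Q \right)} = \frac{b - 1}{Q - 31} = \frac{-1 + b}{-31 + Q}$)
$\frac{1}{4996 + k{\left(-4 + 3 \cdot 0,0 \right)}} = \frac{1}{4996 + \frac{-1 + \left(-4 + 3 \cdot 0\right)}{-31 + 0}} = \frac{1}{4996 + \frac{-1 + \left(-4 + 0\right)}{-31}} = \frac{1}{4996 - \frac{-1 - 4}{31}} = \frac{1}{4996 - - \frac{5}{31}} = \frac{1}{4996 + \frac{5}{31}} = \frac{1}{\frac{154881}{31}} = \frac{31}{154881}$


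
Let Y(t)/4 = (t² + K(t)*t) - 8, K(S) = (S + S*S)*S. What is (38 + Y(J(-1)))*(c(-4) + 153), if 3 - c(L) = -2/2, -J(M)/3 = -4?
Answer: 14198766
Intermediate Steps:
J(M) = 12 (J(M) = -3*(-4) = 12)
K(S) = S*(S + S²) (K(S) = (S + S²)*S = S*(S + S²))
c(L) = 4 (c(L) = 3 - (-2)/2 = 3 - 1*(-1) = 3 + 1 = 4)
Y(t) = -32 + 4*t² + 4*t³*(1 + t) (Y(t) = 4*((t² + (t²*(1 + t))*t) - 8) = 4*((t² + t³*(1 + t)) - 8) = 4*(-8 + t² + t³*(1 + t)) = -32 + 4*t² + 4*t³*(1 + t))
(38 + Y(J(-1)))*(c(-4) + 153) = (38 + (-32 + 4*12² + 4*12³*(1 + 12)))*(4 + 153) = (38 + (-32 + 4*144 + 4*1728*13))*157 = (38 + (-32 + 576 + 89856))*157 = (38 + 90400)*157 = 90438*157 = 14198766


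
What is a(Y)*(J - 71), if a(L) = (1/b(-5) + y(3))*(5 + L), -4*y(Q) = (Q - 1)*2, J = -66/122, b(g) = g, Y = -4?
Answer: 26184/305 ≈ 85.849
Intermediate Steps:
J = -33/61 (J = -66*1/122 = -33/61 ≈ -0.54098)
y(Q) = ½ - Q/2 (y(Q) = -(Q - 1)*2/4 = -(-1 + Q)*2/4 = -(-2 + 2*Q)/4 = ½ - Q/2)
a(L) = -6 - 6*L/5 (a(L) = (1/(-5) + (½ - ½*3))*(5 + L) = (-⅕ + (½ - 3/2))*(5 + L) = (-⅕ - 1)*(5 + L) = -6*(5 + L)/5 = -6 - 6*L/5)
a(Y)*(J - 71) = (-6 - 6/5*(-4))*(-33/61 - 71) = (-6 + 24/5)*(-4364/61) = -6/5*(-4364/61) = 26184/305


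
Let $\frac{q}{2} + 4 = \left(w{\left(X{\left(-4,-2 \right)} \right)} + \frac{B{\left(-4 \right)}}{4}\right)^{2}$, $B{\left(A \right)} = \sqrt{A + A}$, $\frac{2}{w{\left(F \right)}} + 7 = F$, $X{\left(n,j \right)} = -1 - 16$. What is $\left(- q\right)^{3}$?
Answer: $\frac{270281015}{373248} + \frac{418513 i \sqrt{2}}{10368} \approx 724.13 + 57.086 i$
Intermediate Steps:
$X{\left(n,j \right)} = -17$ ($X{\left(n,j \right)} = -1 - 16 = -17$)
$w{\left(F \right)} = \frac{2}{-7 + F}$
$B{\left(A \right)} = \sqrt{2} \sqrt{A}$ ($B{\left(A \right)} = \sqrt{2 A} = \sqrt{2} \sqrt{A}$)
$q = -8 + 2 \left(- \frac{1}{12} + \frac{i \sqrt{2}}{2}\right)^{2}$ ($q = -8 + 2 \left(\frac{2}{-7 - 17} + \frac{\sqrt{2} \sqrt{-4}}{4}\right)^{2} = -8 + 2 \left(\frac{2}{-24} + \sqrt{2} \cdot 2 i \frac{1}{4}\right)^{2} = -8 + 2 \left(2 \left(- \frac{1}{24}\right) + 2 i \sqrt{2} \cdot \frac{1}{4}\right)^{2} = -8 + 2 \left(- \frac{1}{12} + \frac{i \sqrt{2}}{2}\right)^{2} \approx -8.9861 - 0.2357 i$)
$\left(- q\right)^{3} = \left(- (- \frac{647}{72} - \frac{i \sqrt{2}}{6})\right)^{3} = \left(\frac{647}{72} + \frac{i \sqrt{2}}{6}\right)^{3}$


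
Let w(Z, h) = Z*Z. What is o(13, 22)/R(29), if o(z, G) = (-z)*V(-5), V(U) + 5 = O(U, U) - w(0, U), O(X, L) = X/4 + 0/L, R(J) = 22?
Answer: 325/88 ≈ 3.6932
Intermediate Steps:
w(Z, h) = Z²
O(X, L) = X/4 (O(X, L) = X*(¼) + 0 = X/4 + 0 = X/4)
V(U) = -5 + U/4 (V(U) = -5 + (U/4 - 1*0²) = -5 + (U/4 - 1*0) = -5 + (U/4 + 0) = -5 + U/4)
o(z, G) = 25*z/4 (o(z, G) = (-z)*(-5 + (¼)*(-5)) = (-z)*(-5 - 5/4) = -z*(-25/4) = 25*z/4)
o(13, 22)/R(29) = ((25/4)*13)/22 = (325/4)*(1/22) = 325/88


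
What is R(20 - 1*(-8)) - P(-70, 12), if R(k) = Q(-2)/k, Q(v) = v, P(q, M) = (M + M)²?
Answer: -8065/14 ≈ -576.07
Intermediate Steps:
P(q, M) = 4*M² (P(q, M) = (2*M)² = 4*M²)
R(k) = -2/k
R(20 - 1*(-8)) - P(-70, 12) = -2/(20 - 1*(-8)) - 4*12² = -2/(20 + 8) - 4*144 = -2/28 - 1*576 = -2*1/28 - 576 = -1/14 - 576 = -8065/14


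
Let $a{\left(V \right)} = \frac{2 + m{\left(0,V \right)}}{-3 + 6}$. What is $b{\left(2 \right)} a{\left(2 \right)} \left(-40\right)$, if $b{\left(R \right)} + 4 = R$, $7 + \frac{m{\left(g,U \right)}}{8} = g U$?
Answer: $-1440$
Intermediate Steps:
$m{\left(g,U \right)} = -56 + 8 U g$ ($m{\left(g,U \right)} = -56 + 8 g U = -56 + 8 U g$)
$a{\left(V \right)} = -18$ ($a{\left(V \right)} = \frac{2 + \left(-56 + 8 V 0\right)}{-3 + 6} = \frac{2 + \left(-56 + 0\right)}{3} = \left(2 - 56\right) \frac{1}{3} = \left(-54\right) \frac{1}{3} = -18$)
$b{\left(R \right)} = -4 + R$
$b{\left(2 \right)} a{\left(2 \right)} \left(-40\right) = \left(-4 + 2\right) \left(-18\right) \left(-40\right) = \left(-2\right) \left(-18\right) \left(-40\right) = 36 \left(-40\right) = -1440$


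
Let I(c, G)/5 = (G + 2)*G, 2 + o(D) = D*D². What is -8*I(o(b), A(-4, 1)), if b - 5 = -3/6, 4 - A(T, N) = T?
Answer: -3200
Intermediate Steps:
A(T, N) = 4 - T
b = 9/2 (b = 5 - 3/6 = 5 - 3*⅙ = 5 - ½ = 9/2 ≈ 4.5000)
o(D) = -2 + D³ (o(D) = -2 + D*D² = -2 + D³)
I(c, G) = 5*G*(2 + G) (I(c, G) = 5*((G + 2)*G) = 5*((2 + G)*G) = 5*(G*(2 + G)) = 5*G*(2 + G))
-8*I(o(b), A(-4, 1)) = -40*(4 - 1*(-4))*(2 + (4 - 1*(-4))) = -40*(4 + 4)*(2 + (4 + 4)) = -40*8*(2 + 8) = -40*8*10 = -8*400 = -3200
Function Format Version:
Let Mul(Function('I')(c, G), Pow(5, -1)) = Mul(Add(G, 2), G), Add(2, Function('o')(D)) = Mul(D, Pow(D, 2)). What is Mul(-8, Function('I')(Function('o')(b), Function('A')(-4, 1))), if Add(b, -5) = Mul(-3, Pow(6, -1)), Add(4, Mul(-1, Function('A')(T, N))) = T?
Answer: -3200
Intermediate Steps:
Function('A')(T, N) = Add(4, Mul(-1, T))
b = Rational(9, 2) (b = Add(5, Mul(-3, Pow(6, -1))) = Add(5, Mul(-3, Rational(1, 6))) = Add(5, Rational(-1, 2)) = Rational(9, 2) ≈ 4.5000)
Function('o')(D) = Add(-2, Pow(D, 3)) (Function('o')(D) = Add(-2, Mul(D, Pow(D, 2))) = Add(-2, Pow(D, 3)))
Function('I')(c, G) = Mul(5, G, Add(2, G)) (Function('I')(c, G) = Mul(5, Mul(Add(G, 2), G)) = Mul(5, Mul(Add(2, G), G)) = Mul(5, Mul(G, Add(2, G))) = Mul(5, G, Add(2, G)))
Mul(-8, Function('I')(Function('o')(b), Function('A')(-4, 1))) = Mul(-8, Mul(5, Add(4, Mul(-1, -4)), Add(2, Add(4, Mul(-1, -4))))) = Mul(-8, Mul(5, Add(4, 4), Add(2, Add(4, 4)))) = Mul(-8, Mul(5, 8, Add(2, 8))) = Mul(-8, Mul(5, 8, 10)) = Mul(-8, 400) = -3200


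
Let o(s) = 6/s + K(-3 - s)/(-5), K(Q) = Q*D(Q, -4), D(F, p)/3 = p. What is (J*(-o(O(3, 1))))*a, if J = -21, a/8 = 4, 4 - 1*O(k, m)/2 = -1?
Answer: -102816/5 ≈ -20563.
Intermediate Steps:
O(k, m) = 10 (O(k, m) = 8 - 2*(-1) = 8 + 2 = 10)
D(F, p) = 3*p
K(Q) = -12*Q (K(Q) = Q*(3*(-4)) = Q*(-12) = -12*Q)
a = 32 (a = 8*4 = 32)
o(s) = -36/5 + 6/s - 12*s/5 (o(s) = 6/s - 12*(-3 - s)/(-5) = 6/s + (36 + 12*s)*(-⅕) = 6/s + (-36/5 - 12*s/5) = -36/5 + 6/s - 12*s/5)
(J*(-o(O(3, 1))))*a = -(-21)*(6/5)*(5 - 2*10*(3 + 10))/10*32 = -(-21)*(6/5)*(⅒)*(5 - 2*10*13)*32 = -(-21)*(6/5)*(⅒)*(5 - 260)*32 = -(-21)*(6/5)*(⅒)*(-255)*32 = -(-21)*(-153)/5*32 = -21*153/5*32 = -3213/5*32 = -102816/5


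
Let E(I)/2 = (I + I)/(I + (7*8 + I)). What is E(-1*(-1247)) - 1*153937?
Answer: -196267181/1275 ≈ -1.5394e+5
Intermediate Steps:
E(I) = 4*I/(56 + 2*I) (E(I) = 2*((I + I)/(I + (7*8 + I))) = 2*((2*I)/(I + (56 + I))) = 2*((2*I)/(56 + 2*I)) = 2*(2*I/(56 + 2*I)) = 4*I/(56 + 2*I))
E(-1*(-1247)) - 1*153937 = 2*(-1*(-1247))/(28 - 1*(-1247)) - 1*153937 = 2*1247/(28 + 1247) - 153937 = 2*1247/1275 - 153937 = 2*1247*(1/1275) - 153937 = 2494/1275 - 153937 = -196267181/1275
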